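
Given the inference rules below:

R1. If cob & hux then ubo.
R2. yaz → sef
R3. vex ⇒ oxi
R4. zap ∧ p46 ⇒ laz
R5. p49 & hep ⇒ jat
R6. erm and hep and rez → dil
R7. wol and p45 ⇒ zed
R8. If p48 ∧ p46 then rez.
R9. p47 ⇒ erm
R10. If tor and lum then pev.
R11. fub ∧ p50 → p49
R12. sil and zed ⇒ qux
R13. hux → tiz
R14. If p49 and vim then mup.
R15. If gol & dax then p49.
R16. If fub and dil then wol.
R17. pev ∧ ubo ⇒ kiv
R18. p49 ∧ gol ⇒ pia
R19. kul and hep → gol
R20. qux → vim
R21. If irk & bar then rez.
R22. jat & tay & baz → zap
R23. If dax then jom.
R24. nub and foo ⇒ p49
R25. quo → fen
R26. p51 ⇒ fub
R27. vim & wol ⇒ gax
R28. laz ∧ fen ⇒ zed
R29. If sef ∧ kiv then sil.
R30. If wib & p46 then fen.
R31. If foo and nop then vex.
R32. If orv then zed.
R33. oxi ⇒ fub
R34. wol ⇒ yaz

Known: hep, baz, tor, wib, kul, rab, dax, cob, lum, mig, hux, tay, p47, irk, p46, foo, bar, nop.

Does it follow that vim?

Yes

ubo  (by R1: cob, hux)
erm  (by R9: p47)
pev  (by R10: tor, lum)
kiv  (by R17: pev, ubo)
gol  (by R19: kul, hep)
rez  (by R21: irk, bar)
fen  (by R30: wib, p46)
vex  (by R31: foo, nop)
oxi  (by R3: vex)
dil  (by R6: erm, hep, rez)
p49  (by R15: gol, dax)
fub  (by R33: oxi)
jat  (by R5: p49, hep)
wol  (by R16: fub, dil)
zap  (by R22: jat, tay, baz)
yaz  (by R34: wol)
sef  (by R2: yaz)
laz  (by R4: zap, p46)
zed  (by R28: laz, fen)
sil  (by R29: sef, kiv)
qux  (by R12: sil, zed)
vim  (by R20: qux)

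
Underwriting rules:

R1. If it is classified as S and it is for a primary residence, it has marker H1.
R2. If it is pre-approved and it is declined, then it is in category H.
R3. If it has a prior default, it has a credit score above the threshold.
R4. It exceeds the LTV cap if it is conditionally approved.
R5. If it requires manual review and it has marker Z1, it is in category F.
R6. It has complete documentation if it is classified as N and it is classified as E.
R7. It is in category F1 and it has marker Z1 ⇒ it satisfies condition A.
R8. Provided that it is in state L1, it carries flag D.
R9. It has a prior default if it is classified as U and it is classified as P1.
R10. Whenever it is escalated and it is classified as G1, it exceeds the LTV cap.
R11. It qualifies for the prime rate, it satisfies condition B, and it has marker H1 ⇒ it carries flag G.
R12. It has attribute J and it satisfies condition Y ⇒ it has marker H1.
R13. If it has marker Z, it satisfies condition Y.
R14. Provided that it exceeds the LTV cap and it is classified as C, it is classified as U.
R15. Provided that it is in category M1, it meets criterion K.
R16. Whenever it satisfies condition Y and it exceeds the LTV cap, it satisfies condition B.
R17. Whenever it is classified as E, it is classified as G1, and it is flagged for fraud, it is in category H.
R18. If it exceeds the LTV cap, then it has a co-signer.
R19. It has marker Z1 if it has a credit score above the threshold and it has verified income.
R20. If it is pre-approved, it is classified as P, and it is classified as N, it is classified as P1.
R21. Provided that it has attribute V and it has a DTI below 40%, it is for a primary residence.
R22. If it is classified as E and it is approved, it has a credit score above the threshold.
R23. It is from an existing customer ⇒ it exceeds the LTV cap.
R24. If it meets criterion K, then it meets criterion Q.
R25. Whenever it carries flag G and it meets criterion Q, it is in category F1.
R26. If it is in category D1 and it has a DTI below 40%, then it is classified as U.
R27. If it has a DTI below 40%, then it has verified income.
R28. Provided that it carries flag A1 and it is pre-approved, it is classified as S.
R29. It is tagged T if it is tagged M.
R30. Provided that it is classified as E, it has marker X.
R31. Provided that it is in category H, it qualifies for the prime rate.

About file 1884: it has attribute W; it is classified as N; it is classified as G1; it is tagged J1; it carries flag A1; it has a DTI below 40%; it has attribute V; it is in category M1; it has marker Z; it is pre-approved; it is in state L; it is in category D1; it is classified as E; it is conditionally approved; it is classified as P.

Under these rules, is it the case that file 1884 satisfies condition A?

Forward chaining from the given facts derives: exceeds the LTV cap, has complete documentation, satisfies condition Y, meets criterion K, satisfies condition B, has a co-signer, is classified as P1, is for a primary residence, meets criterion Q, is classified as U, has verified income, is classified as S, has marker X, has marker H1, has a prior default, has a credit score above the threshold, has marker Z1.
The only rule concluding "it satisfies condition A" is R7, which needs "it is in category F1"; that is never established.

No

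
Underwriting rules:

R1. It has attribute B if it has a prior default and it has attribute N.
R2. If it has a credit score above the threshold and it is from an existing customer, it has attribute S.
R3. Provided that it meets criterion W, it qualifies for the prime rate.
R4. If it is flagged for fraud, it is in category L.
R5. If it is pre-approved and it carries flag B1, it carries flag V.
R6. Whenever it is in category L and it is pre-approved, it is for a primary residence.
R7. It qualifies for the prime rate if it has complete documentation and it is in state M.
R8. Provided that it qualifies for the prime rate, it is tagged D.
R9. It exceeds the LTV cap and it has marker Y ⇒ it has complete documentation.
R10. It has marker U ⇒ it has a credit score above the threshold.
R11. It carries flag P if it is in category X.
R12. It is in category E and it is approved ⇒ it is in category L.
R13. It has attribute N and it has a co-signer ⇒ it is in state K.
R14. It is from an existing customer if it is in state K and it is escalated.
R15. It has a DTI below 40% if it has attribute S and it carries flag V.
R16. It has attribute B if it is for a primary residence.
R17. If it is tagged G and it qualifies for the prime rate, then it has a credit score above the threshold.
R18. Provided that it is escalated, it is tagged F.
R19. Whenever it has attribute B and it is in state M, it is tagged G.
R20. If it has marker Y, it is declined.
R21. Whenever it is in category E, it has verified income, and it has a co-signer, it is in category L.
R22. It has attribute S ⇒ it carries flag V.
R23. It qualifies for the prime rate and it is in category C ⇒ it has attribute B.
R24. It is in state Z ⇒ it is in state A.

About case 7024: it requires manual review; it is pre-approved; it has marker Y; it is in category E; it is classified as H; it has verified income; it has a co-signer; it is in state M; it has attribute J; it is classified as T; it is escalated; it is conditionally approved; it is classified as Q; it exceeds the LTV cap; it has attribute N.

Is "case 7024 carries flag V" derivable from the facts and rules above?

Yes

By R9 (it exceeds the LTV cap, it has marker Y): it has complete documentation.
By R13 (it has attribute N, it has a co-signer): it is in state K.
By R14 (it is in state K, it is escalated): it is from an existing customer.
By R21 (it is in category E, it has verified income, it has a co-signer): it is in category L.
By R6 (it is in category L, it is pre-approved): it is for a primary residence.
By R7 (it has complete documentation, it is in state M): it qualifies for the prime rate.
By R16 (it is for a primary residence): it has attribute B.
By R19 (it has attribute B, it is in state M): it is tagged G.
By R17 (it is tagged G, it qualifies for the prime rate): it has a credit score above the threshold.
By R2 (it has a credit score above the threshold, it is from an existing customer): it has attribute S.
By R22 (it has attribute S): it carries flag V.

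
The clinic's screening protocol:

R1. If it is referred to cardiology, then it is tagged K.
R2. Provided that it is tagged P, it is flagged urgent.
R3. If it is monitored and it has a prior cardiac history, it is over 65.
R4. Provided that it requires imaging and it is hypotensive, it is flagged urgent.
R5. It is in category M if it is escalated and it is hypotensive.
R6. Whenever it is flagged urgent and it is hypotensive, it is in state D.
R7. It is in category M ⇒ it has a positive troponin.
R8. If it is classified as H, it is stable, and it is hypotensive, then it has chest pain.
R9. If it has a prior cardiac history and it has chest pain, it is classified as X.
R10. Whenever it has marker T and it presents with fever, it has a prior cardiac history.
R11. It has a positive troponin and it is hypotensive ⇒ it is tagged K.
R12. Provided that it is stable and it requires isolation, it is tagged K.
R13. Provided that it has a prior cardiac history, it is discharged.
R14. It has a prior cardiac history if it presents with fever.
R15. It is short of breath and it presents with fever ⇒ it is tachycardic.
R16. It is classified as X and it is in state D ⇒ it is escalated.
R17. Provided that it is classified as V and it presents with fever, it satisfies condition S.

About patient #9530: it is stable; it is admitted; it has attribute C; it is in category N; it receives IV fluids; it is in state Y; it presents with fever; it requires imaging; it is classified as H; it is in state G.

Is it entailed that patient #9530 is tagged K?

Forward chaining from the given facts derives: has a prior cardiac history, is discharged.
Rules concluding "it is tagged K": R1 needs "it is referred to cardiology"; R11 needs "it has a positive troponin"; R12 needs "it requires isolation" — none of these are established.

No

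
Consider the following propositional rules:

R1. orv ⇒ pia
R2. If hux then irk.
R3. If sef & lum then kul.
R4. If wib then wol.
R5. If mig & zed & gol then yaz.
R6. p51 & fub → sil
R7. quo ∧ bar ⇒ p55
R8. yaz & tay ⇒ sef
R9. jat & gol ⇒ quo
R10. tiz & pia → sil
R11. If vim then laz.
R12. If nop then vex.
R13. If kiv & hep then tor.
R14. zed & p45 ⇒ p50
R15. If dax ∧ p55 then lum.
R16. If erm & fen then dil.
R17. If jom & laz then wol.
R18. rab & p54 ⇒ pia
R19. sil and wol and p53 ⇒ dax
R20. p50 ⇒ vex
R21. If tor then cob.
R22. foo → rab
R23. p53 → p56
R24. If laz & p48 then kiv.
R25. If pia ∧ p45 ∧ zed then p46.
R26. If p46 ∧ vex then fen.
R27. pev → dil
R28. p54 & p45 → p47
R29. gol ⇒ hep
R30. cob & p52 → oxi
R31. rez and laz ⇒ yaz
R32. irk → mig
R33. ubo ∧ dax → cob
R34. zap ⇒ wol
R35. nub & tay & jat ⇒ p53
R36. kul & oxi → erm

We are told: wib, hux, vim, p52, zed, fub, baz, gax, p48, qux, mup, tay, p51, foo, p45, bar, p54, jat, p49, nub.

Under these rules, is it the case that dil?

Forward chaining from the given facts derives: irk, wol, sil, laz, p50, vex, rab, kiv, p47, mig, p53, pia, dax, p56, p46, fen.
Rules concluding dil: R16 needs erm; R27 needs pev — none of these are established.

No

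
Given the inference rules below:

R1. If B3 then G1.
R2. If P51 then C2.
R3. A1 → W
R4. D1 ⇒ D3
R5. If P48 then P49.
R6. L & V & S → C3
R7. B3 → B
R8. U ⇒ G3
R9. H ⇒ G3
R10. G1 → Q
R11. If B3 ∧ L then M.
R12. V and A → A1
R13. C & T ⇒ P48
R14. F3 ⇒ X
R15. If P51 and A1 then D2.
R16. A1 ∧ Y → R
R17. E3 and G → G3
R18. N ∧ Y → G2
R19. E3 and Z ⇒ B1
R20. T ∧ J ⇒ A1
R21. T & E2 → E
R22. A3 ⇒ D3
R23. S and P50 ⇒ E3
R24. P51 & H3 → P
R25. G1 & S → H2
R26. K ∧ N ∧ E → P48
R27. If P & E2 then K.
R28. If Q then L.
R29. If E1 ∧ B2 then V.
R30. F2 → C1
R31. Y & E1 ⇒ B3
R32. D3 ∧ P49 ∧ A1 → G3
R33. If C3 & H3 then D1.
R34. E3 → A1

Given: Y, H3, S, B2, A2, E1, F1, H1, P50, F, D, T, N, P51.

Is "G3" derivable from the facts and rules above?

No

Forward chaining from the given facts derives: C2, G2, E3, P, V, B3, A1, G1, W, B, Q, D2, R, H2, L, C3, M, D1, D3.
Rules concluding G3: R8 needs U; R9 needs H; R17 needs G; R32 needs P49 — none of these are established.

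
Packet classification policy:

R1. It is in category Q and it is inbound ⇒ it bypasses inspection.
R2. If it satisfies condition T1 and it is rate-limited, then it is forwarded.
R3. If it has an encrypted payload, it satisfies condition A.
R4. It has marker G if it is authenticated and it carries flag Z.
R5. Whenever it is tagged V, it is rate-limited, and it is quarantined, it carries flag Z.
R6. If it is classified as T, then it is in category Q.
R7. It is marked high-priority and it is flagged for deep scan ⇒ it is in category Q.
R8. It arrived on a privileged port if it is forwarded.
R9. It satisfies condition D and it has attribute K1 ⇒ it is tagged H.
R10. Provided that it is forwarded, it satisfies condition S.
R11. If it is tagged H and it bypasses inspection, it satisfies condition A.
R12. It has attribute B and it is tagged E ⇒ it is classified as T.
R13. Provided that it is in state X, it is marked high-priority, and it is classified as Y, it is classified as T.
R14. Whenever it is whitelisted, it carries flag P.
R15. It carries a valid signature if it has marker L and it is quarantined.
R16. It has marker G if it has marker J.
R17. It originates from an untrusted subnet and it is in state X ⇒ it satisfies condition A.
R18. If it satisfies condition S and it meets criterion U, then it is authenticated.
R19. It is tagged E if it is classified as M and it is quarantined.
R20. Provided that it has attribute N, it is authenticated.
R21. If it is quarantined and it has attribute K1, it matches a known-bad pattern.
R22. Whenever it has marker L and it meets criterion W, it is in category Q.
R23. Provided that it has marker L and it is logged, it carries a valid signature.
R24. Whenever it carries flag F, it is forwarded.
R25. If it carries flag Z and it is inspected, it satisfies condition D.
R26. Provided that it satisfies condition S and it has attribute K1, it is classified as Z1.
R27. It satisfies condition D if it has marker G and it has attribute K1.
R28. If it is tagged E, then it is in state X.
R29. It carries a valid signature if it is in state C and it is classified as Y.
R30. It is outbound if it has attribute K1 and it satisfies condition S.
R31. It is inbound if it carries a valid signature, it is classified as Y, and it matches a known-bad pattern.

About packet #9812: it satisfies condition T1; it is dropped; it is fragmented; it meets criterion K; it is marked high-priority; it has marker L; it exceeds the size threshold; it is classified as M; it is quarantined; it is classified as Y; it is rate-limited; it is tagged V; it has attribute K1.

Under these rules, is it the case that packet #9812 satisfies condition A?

No

Forward chaining from the given facts derives: is forwarded, carries flag Z, arrived on a privileged port, satisfies condition S, carries a valid signature, is tagged E, matches a known-bad pattern, is classified as Z1, is in state X, is outbound, is inbound, is classified as T, is in category Q, bypasses inspection.
Rules concluding "it satisfies condition A": R3 needs "it has an encrypted payload"; R11 needs "it is tagged H"; R17 needs "it originates from an untrusted subnet" — none of these are established.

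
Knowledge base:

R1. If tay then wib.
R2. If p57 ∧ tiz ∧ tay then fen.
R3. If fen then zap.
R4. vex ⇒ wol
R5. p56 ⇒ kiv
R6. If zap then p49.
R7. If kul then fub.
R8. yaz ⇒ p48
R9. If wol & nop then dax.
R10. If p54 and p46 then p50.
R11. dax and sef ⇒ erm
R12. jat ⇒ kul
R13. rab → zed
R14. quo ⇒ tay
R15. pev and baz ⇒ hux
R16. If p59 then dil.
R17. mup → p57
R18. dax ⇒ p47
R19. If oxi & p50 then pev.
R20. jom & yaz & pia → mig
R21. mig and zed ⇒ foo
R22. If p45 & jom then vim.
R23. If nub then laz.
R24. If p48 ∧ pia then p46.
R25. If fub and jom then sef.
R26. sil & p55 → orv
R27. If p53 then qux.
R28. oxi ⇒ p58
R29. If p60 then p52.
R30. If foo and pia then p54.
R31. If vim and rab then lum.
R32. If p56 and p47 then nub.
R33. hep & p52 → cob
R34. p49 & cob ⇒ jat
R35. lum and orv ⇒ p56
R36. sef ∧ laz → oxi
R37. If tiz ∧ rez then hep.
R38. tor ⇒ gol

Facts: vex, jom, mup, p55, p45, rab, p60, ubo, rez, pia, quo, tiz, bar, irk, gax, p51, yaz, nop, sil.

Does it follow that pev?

Yes

wol  (by R4: vex)
p48  (by R8: yaz)
dax  (by R9: wol, nop)
zed  (by R13: rab)
tay  (by R14: quo)
p57  (by R17: mup)
p47  (by R18: dax)
mig  (by R20: jom, yaz, pia)
foo  (by R21: mig, zed)
vim  (by R22: p45, jom)
p46  (by R24: p48, pia)
orv  (by R26: sil, p55)
p52  (by R29: p60)
p54  (by R30: foo, pia)
lum  (by R31: vim, rab)
p56  (by R35: lum, orv)
hep  (by R37: tiz, rez)
fen  (by R2: p57, tiz, tay)
zap  (by R3: fen)
p49  (by R6: zap)
p50  (by R10: p54, p46)
nub  (by R32: p56, p47)
cob  (by R33: hep, p52)
jat  (by R34: p49, cob)
kul  (by R12: jat)
laz  (by R23: nub)
fub  (by R7: kul)
sef  (by R25: fub, jom)
oxi  (by R36: sef, laz)
pev  (by R19: oxi, p50)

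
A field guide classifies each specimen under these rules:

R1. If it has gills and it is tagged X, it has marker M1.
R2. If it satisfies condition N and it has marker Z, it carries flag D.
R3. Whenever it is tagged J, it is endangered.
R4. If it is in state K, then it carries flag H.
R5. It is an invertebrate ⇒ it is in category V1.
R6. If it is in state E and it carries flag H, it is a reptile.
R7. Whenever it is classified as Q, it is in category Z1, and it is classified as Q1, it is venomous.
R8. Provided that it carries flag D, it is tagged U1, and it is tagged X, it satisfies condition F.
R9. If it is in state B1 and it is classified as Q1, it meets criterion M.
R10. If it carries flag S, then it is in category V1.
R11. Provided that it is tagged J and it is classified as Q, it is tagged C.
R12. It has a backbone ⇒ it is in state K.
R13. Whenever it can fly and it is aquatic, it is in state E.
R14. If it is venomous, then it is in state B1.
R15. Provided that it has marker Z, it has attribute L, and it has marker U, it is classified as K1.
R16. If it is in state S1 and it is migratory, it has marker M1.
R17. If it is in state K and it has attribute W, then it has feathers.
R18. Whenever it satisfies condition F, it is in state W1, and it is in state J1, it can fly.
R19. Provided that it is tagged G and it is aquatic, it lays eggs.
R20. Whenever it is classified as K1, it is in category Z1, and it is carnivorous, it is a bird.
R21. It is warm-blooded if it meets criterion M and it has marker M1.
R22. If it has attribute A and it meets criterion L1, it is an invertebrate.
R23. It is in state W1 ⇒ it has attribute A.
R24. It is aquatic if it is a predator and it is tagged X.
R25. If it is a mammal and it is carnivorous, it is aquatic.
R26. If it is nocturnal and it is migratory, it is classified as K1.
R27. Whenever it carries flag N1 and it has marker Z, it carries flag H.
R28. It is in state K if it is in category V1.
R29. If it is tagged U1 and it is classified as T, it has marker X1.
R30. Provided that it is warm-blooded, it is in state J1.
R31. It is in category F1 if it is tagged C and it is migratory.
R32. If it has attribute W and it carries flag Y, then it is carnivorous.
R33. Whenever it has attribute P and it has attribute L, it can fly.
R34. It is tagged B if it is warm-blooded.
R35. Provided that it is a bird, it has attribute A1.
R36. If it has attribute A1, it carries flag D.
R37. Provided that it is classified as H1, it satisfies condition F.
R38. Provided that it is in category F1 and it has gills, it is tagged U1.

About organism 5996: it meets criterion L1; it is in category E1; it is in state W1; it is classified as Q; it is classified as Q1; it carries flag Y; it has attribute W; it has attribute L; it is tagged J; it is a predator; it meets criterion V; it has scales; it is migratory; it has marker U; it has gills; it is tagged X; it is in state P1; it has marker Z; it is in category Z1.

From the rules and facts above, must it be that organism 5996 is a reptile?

Yes

By R1 (it has gills, it is tagged X): it has marker M1.
By R7 (it is classified as Q, it is in category Z1, it is classified as Q1): it is venomous.
By R11 (it is tagged J, it is classified as Q): it is tagged C.
By R14 (it is venomous): it is in state B1.
By R15 (it has marker Z, it has attribute L, it has marker U): it is classified as K1.
By R23 (it is in state W1): it has attribute A.
By R24 (it is a predator, it is tagged X): it is aquatic.
By R31 (it is tagged C, it is migratory): it is in category F1.
By R32 (it has attribute W, it carries flag Y): it is carnivorous.
By R38 (it is in category F1, it has gills): it is tagged U1.
By R9 (it is in state B1, it is classified as Q1): it meets criterion M.
By R20 (it is classified as K1, it is in category Z1, it is carnivorous): it is a bird.
By R21 (it meets criterion M, it has marker M1): it is warm-blooded.
By R22 (it has attribute A, it meets criterion L1): it is an invertebrate.
By R30 (it is warm-blooded): it is in state J1.
By R35 (it is a bird): it has attribute A1.
By R36 (it has attribute A1): it carries flag D.
By R5 (it is an invertebrate): it is in category V1.
By R8 (it carries flag D, it is tagged U1, it is tagged X): it satisfies condition F.
By R18 (it satisfies condition F, it is in state W1, it is in state J1): it can fly.
By R28 (it is in category V1): it is in state K.
By R4 (it is in state K): it carries flag H.
By R13 (it can fly, it is aquatic): it is in state E.
By R6 (it is in state E, it carries flag H): it is a reptile.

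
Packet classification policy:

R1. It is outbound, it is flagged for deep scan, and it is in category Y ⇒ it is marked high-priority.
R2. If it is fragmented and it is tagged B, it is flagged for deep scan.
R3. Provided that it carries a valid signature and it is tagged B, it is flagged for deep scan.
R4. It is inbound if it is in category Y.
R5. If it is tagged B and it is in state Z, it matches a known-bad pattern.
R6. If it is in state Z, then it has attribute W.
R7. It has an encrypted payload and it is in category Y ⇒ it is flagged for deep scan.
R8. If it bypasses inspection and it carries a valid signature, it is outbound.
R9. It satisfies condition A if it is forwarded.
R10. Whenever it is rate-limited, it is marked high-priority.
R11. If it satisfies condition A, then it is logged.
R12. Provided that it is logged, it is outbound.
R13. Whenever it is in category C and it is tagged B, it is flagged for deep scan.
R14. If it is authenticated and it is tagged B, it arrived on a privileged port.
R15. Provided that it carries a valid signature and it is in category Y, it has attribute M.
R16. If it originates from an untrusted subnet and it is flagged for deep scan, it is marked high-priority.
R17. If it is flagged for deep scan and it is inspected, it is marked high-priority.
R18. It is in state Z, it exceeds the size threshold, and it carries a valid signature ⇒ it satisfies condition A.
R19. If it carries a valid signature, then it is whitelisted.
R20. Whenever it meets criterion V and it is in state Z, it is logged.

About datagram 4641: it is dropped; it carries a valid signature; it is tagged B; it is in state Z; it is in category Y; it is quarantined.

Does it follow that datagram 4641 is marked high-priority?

Forward chaining from the given facts derives: is flagged for deep scan, is inbound, matches a known-bad pattern, has attribute W, has attribute M, is whitelisted.
Rules concluding "it is marked high-priority": R1 needs "it is outbound"; R10 needs "it is rate-limited"; R16 needs "it originates from an untrusted subnet"; R17 needs "it is inspected" — none of these are established.

No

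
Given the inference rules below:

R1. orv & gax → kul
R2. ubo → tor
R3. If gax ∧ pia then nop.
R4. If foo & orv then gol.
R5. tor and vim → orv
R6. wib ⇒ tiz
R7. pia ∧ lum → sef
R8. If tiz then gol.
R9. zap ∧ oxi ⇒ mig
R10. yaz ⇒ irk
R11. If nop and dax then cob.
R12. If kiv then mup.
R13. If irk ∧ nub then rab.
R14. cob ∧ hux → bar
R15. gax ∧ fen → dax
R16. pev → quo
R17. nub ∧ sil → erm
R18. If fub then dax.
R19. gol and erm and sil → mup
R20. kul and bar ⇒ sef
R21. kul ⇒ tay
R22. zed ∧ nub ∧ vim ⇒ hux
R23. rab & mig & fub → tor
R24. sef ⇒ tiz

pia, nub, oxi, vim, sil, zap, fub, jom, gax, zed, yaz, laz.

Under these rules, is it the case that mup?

Yes

nop  (by R3: gax, pia)
mig  (by R9: zap, oxi)
irk  (by R10: yaz)
rab  (by R13: irk, nub)
erm  (by R17: nub, sil)
dax  (by R18: fub)
hux  (by R22: zed, nub, vim)
tor  (by R23: rab, mig, fub)
orv  (by R5: tor, vim)
cob  (by R11: nop, dax)
bar  (by R14: cob, hux)
kul  (by R1: orv, gax)
sef  (by R20: kul, bar)
tiz  (by R24: sef)
gol  (by R8: tiz)
mup  (by R19: gol, erm, sil)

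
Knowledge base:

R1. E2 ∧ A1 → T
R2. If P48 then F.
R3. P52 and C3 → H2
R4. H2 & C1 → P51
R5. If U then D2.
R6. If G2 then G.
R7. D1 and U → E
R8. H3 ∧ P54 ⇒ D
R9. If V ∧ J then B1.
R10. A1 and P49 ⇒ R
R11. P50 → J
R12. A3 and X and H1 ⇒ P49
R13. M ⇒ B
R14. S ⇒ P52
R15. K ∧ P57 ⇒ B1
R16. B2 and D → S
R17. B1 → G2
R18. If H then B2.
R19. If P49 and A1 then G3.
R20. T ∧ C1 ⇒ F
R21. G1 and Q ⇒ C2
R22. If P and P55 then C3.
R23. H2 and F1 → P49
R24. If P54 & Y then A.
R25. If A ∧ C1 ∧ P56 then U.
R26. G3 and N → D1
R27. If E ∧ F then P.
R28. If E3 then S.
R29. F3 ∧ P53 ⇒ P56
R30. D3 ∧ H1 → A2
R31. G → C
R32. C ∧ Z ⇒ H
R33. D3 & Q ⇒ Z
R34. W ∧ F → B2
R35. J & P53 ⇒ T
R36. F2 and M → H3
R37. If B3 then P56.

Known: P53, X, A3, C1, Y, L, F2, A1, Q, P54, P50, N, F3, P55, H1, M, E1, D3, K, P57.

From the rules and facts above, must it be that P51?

Yes

J  (by R11: P50)
P49  (by R12: A3, X, H1)
B1  (by R15: K, P57)
G2  (by R17: B1)
G3  (by R19: P49, A1)
A  (by R24: P54, Y)
D1  (by R26: G3, N)
P56  (by R29: F3, P53)
Z  (by R33: D3, Q)
T  (by R35: J, P53)
H3  (by R36: F2, M)
G  (by R6: G2)
D  (by R8: H3, P54)
F  (by R20: T, C1)
U  (by R25: A, C1, P56)
C  (by R31: G)
H  (by R32: C, Z)
E  (by R7: D1, U)
B2  (by R18: H)
P  (by R27: E, F)
S  (by R16: B2, D)
C3  (by R22: P, P55)
P52  (by R14: S)
H2  (by R3: P52, C3)
P51  (by R4: H2, C1)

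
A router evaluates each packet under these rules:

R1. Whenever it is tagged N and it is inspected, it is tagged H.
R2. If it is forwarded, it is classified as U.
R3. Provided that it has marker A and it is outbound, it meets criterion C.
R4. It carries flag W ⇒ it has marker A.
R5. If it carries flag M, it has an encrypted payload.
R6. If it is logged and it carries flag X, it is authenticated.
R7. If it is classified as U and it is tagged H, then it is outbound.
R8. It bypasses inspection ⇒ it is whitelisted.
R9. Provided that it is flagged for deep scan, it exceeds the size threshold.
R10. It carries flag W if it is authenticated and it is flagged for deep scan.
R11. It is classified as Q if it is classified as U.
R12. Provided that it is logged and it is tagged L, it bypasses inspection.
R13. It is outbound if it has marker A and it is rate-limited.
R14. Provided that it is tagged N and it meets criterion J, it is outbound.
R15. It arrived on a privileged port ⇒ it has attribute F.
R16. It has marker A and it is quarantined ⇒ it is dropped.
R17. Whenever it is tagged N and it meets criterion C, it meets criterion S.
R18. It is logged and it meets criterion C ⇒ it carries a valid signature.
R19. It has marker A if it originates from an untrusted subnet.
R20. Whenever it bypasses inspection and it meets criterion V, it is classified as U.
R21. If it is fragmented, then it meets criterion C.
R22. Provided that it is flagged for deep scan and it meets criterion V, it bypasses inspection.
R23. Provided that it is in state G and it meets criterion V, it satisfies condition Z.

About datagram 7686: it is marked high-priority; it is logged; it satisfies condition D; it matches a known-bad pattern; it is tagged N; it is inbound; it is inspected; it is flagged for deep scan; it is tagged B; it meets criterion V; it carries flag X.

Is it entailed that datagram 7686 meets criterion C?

Yes

By R1 (it is tagged N, it is inspected): it is tagged H.
By R6 (it is logged, it carries flag X): it is authenticated.
By R10 (it is authenticated, it is flagged for deep scan): it carries flag W.
By R22 (it is flagged for deep scan, it meets criterion V): it bypasses inspection.
By R4 (it carries flag W): it has marker A.
By R20 (it bypasses inspection, it meets criterion V): it is classified as U.
By R7 (it is classified as U, it is tagged H): it is outbound.
By R3 (it has marker A, it is outbound): it meets criterion C.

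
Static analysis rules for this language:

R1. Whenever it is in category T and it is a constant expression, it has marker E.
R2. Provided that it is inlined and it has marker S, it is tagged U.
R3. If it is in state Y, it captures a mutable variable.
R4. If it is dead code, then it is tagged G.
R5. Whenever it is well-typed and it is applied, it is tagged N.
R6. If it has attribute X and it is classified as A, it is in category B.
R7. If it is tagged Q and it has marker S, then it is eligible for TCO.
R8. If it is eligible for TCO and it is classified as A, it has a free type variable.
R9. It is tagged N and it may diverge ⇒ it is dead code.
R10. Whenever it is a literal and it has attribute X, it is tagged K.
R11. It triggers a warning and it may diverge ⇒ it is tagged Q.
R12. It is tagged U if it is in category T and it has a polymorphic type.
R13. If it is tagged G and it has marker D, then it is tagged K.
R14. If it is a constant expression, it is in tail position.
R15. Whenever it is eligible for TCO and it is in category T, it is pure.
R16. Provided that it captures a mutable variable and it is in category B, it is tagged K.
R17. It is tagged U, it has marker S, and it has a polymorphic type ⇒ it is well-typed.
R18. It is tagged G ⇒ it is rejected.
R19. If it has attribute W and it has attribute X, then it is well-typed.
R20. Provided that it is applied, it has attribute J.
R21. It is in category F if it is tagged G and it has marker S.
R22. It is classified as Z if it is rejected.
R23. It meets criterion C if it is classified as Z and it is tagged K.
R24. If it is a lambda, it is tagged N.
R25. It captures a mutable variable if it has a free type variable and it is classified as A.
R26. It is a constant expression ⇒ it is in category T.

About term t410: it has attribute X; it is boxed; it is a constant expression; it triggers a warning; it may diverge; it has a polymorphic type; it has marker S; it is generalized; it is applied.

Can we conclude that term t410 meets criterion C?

No

Forward chaining from the given facts derives: is tagged Q, is in tail position, has attribute J, is in category T, has marker E, is eligible for TCO, is tagged U, is pure, is well-typed, is tagged N, is dead code, is tagged G, is rejected, is in category F, is classified as Z.
The only rule concluding "it meets criterion C" is R23, which needs "it is tagged K"; that is never established.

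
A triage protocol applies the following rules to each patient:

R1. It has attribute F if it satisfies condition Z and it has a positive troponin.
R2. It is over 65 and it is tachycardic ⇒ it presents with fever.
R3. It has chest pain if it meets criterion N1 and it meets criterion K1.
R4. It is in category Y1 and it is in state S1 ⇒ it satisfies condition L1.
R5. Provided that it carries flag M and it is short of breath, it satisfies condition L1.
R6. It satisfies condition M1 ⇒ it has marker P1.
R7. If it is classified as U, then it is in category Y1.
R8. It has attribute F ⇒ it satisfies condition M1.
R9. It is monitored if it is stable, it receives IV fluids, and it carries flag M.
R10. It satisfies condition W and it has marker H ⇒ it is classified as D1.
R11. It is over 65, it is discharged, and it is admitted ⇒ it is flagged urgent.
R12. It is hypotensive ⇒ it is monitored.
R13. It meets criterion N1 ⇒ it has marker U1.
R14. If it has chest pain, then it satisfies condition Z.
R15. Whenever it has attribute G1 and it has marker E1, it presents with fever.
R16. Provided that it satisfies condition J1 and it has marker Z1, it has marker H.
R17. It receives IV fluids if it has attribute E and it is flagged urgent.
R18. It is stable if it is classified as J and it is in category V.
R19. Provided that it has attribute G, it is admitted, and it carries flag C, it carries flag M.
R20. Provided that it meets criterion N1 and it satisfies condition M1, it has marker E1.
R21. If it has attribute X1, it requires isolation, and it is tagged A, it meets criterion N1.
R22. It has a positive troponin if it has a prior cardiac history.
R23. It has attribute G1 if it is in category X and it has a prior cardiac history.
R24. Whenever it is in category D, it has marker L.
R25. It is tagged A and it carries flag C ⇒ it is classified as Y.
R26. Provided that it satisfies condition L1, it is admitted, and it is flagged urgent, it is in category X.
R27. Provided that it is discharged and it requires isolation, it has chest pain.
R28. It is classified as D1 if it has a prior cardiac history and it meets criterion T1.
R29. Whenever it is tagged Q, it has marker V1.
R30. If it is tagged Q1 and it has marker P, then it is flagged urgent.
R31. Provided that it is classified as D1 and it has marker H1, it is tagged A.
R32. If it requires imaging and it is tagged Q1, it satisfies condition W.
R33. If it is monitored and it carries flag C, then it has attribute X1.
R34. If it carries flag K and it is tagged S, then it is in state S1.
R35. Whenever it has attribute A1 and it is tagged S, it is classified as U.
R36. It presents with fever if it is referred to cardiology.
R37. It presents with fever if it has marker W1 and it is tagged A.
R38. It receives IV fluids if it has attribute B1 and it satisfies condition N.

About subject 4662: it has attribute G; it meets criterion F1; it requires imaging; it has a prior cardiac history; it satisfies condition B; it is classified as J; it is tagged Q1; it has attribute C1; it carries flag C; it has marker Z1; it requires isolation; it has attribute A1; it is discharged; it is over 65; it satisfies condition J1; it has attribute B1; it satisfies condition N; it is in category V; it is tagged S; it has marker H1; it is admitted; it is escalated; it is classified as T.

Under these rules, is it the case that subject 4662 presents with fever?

No

Forward chaining from the given facts derives: is flagged urgent, has marker H, is stable, carries flag M, has a positive troponin, has chest pain, satisfies condition W, is classified as U, receives IV fluids, is in category Y1, is monitored, is classified as D1, satisfies condition Z, is tagged A, has attribute X1, has attribute F, satisfies condition M1, meets criterion N1, is classified as Y, has marker P1, has marker U1, has marker E1.
Rules concluding "it presents with fever": R2 needs "it is tachycardic"; R15 needs "it has attribute G1"; R36 needs "it is referred to cardiology"; R37 needs "it has marker W1" — none of these are established.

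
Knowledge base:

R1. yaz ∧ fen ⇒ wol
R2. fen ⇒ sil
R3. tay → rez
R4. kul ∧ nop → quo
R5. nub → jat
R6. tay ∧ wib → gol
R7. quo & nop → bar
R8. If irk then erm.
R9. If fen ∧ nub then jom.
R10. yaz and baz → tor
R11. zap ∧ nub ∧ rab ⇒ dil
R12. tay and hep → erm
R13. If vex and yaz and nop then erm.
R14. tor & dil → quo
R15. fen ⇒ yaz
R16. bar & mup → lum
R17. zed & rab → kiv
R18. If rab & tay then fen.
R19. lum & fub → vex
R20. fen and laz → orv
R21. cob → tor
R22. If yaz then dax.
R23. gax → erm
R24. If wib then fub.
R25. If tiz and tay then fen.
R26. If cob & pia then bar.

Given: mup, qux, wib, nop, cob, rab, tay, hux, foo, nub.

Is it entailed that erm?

No

Forward chaining from the given facts derives: rez, jat, gol, fen, tor, fub, sil, jom, yaz, dax, wol.
Rules concluding erm: R8 needs irk; R12 needs hep; R13 needs vex; R23 needs gax — none of these are established.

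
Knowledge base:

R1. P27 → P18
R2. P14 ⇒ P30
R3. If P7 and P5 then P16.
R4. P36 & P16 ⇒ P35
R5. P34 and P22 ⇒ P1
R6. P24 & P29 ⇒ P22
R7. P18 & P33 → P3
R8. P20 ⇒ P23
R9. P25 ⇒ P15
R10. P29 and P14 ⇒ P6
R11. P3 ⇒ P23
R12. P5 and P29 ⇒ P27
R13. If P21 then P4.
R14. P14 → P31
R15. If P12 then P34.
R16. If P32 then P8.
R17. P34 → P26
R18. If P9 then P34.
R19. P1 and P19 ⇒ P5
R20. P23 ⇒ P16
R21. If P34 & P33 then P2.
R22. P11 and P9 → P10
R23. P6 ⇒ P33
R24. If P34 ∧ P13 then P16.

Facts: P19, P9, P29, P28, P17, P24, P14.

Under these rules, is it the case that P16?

Yes

P22  (by R6: P24, P29)
P6  (by R10: P29, P14)
P34  (by R18: P9)
P33  (by R23: P6)
P1  (by R5: P34, P22)
P5  (by R19: P1, P19)
P27  (by R12: P5, P29)
P18  (by R1: P27)
P3  (by R7: P18, P33)
P23  (by R11: P3)
P16  (by R20: P23)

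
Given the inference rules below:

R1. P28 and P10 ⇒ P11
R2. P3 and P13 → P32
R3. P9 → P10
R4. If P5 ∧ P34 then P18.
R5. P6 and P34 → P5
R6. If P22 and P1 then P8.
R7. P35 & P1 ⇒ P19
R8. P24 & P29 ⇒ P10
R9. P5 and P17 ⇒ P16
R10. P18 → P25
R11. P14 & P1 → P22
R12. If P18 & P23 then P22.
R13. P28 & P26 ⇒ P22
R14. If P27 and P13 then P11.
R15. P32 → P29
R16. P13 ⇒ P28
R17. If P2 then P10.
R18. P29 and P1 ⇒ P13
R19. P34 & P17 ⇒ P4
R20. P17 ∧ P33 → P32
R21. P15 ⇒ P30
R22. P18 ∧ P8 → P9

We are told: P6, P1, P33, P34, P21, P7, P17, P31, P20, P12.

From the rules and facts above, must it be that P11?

No

Forward chaining from the given facts derives: P5, P16, P4, P32, P18, P25, P29, P13, P28.
Rules concluding P11: R1 needs P10; R14 needs P27 — none of these are established.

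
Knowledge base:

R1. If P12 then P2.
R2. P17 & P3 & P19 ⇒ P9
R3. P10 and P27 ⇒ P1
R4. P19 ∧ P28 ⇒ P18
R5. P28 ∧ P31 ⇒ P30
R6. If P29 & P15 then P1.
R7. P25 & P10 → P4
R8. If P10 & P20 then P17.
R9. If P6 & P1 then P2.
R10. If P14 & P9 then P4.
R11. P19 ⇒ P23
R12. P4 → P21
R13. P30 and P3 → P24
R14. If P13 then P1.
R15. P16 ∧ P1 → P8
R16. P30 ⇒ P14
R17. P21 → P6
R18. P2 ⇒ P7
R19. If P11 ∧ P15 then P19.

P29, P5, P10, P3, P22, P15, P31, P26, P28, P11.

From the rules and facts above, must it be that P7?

No

Forward chaining from the given facts derives: P30, P1, P24, P14, P19, P18, P23.
The only rule concluding P7 is R18, which needs P2; that is never established.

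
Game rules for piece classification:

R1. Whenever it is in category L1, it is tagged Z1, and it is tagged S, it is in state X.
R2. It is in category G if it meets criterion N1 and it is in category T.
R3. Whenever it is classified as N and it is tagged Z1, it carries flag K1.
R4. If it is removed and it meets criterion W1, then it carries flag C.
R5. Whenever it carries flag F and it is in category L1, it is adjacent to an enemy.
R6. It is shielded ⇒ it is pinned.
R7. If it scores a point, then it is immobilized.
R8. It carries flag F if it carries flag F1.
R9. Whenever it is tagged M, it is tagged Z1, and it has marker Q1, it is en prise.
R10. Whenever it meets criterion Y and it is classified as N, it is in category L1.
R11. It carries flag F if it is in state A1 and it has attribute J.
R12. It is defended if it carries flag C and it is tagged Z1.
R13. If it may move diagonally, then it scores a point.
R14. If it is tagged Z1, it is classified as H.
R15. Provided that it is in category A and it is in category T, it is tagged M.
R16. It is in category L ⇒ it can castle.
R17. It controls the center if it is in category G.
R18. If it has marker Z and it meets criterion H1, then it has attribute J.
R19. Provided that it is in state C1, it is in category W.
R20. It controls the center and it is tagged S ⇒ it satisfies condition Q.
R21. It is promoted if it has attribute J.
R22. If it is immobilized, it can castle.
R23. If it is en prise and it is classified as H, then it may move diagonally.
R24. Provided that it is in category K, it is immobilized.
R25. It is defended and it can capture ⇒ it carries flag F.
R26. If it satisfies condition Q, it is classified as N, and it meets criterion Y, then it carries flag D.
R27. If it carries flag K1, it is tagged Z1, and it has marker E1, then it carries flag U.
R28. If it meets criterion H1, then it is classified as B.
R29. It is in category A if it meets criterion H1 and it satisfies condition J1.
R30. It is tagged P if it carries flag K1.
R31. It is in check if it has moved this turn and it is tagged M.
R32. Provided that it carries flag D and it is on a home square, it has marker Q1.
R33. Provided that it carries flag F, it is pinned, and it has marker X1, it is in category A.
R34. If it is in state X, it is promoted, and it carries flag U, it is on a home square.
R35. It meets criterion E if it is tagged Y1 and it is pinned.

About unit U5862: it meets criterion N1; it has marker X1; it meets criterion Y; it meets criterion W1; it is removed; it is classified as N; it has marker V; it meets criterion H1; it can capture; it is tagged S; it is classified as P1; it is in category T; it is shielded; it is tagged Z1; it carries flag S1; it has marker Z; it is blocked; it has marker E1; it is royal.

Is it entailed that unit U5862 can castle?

By R2 (it meets criterion N1, it is in category T): it is in category G.
By R3 (it is classified as N, it is tagged Z1): it carries flag K1.
By R4 (it is removed, it meets criterion W1): it carries flag C.
By R6 (it is shielded): it is pinned.
By R10 (it meets criterion Y, it is classified as N): it is in category L1.
By R12 (it carries flag C, it is tagged Z1): it is defended.
By R14 (it is tagged Z1): it is classified as H.
By R17 (it is in category G): it controls the center.
By R18 (it has marker Z, it meets criterion H1): it has attribute J.
By R20 (it controls the center, it is tagged S): it satisfies condition Q.
By R21 (it has attribute J): it is promoted.
By R25 (it is defended, it can capture): it carries flag F.
By R26 (it satisfies condition Q, it is classified as N, it meets criterion Y): it carries flag D.
By R27 (it carries flag K1, it is tagged Z1, it has marker E1): it carries flag U.
By R33 (it carries flag F, it is pinned, it has marker X1): it is in category A.
By R1 (it is in category L1, it is tagged Z1, it is tagged S): it is in state X.
By R15 (it is in category A, it is in category T): it is tagged M.
By R34 (it is in state X, it is promoted, it carries flag U): it is on a home square.
By R32 (it carries flag D, it is on a home square): it has marker Q1.
By R9 (it is tagged M, it is tagged Z1, it has marker Q1): it is en prise.
By R23 (it is en prise, it is classified as H): it may move diagonally.
By R13 (it may move diagonally): it scores a point.
By R7 (it scores a point): it is immobilized.
By R22 (it is immobilized): it can castle.

Yes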